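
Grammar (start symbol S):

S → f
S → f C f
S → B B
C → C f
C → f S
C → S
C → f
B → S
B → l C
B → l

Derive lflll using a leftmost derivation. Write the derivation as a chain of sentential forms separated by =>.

S => BB => lCB => lSB => lfB => lflC => lflS => lflBB => lfllB => lflll

S => BB   [S → B B]
BB => lCB   [B → l C]
lCB => lSB   [C → S]
lSB => lfB   [S → f]
lfB => lflC   [B → l C]
lflC => lflS   [C → S]
lflS => lflBB   [S → B B]
lflBB => lfllB   [B → l]
lfllB => lflll   [B → l]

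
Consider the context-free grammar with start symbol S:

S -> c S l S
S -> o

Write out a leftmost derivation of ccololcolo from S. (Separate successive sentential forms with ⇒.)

S ⇒ cSlS   [S -> c S l S]
cSlS ⇒ ccSlSlS   [S -> c S l S]
ccSlSlS ⇒ ccolSlS   [S -> o]
ccolSlS ⇒ ccololS   [S -> o]
ccololS ⇒ ccololcSlS   [S -> c S l S]
ccololcSlS ⇒ ccololcolS   [S -> o]
ccololcolS ⇒ ccololcolo   [S -> o]

S⇒cSlS⇒ccSlSlS⇒ccolSlS⇒ccololS⇒ccololcSlS⇒ccololcolS⇒ccololcolo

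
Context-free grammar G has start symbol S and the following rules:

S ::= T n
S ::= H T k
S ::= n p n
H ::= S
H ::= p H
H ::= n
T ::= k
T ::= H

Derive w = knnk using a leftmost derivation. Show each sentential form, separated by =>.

S => HTk   [S ::= H T k]
HTk => STk   [H ::= S]
STk => TnTk   [S ::= T n]
TnTk => knTk   [T ::= k]
knTk => knHk   [T ::= H]
knHk => knnk   [H ::= n]

S => HTk => STk => TnTk => knTk => knHk => knnk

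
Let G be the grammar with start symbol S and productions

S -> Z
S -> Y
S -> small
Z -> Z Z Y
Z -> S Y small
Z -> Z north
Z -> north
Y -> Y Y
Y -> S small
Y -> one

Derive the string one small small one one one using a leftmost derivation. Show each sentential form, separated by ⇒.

S ⇒ Y   [S -> Y]
Y ⇒ Y Y   [Y -> Y Y]
Y Y ⇒ Y Y Y   [Y -> Y Y]
Y Y Y ⇒ Y Y Y Y   [Y -> Y Y]
Y Y Y Y ⇒ S small Y Y Y   [Y -> S small]
S small Y Y Y ⇒ Y small Y Y Y   [S -> Y]
Y small Y Y Y ⇒ S small small Y Y Y   [Y -> S small]
S small small Y Y Y ⇒ Y small small Y Y Y   [S -> Y]
Y small small Y Y Y ⇒ one small small Y Y Y   [Y -> one]
one small small Y Y Y ⇒ one small small one Y Y   [Y -> one]
one small small one Y Y ⇒ one small small one one Y   [Y -> one]
one small small one one Y ⇒ one small small one one one   [Y -> one]

S ⇒ Y ⇒ Y Y ⇒ Y Y Y ⇒ Y Y Y Y ⇒ S small Y Y Y ⇒ Y small Y Y Y ⇒ S small small Y Y Y ⇒ Y small small Y Y Y ⇒ one small small Y Y Y ⇒ one small small one Y Y ⇒ one small small one one Y ⇒ one small small one one one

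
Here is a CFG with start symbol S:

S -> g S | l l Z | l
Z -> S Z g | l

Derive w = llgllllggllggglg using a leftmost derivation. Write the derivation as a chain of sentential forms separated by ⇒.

S ⇒ llZ ⇒ llSZg ⇒ llgSZg ⇒ llgllZZg ⇒ llgllSZgZg ⇒ llglllZgZg ⇒ llglllSZggZg ⇒ llgllllZggZg ⇒ llgllllSZgggZg ⇒ llgllllgSZgggZg ⇒ llgllllggSZgggZg ⇒ llgllllgglZgggZg ⇒ llgllllggllgggZg ⇒ llgllllggllggglg

S ⇒ llZ   [S -> l l Z]
llZ ⇒ llSZg   [Z -> S Z g]
llSZg ⇒ llgSZg   [S -> g S]
llgSZg ⇒ llgllZZg   [S -> l l Z]
llgllZZg ⇒ llgllSZgZg   [Z -> S Z g]
llgllSZgZg ⇒ llglllZgZg   [S -> l]
llglllZgZg ⇒ llglllSZggZg   [Z -> S Z g]
llglllSZggZg ⇒ llgllllZggZg   [S -> l]
llgllllZggZg ⇒ llgllllSZgggZg   [Z -> S Z g]
llgllllSZgggZg ⇒ llgllllgSZgggZg   [S -> g S]
llgllllgSZgggZg ⇒ llgllllggSZgggZg   [S -> g S]
llgllllggSZgggZg ⇒ llgllllgglZgggZg   [S -> l]
llgllllgglZgggZg ⇒ llgllllggllgggZg   [Z -> l]
llgllllggllgggZg ⇒ llgllllggllggglg   [Z -> l]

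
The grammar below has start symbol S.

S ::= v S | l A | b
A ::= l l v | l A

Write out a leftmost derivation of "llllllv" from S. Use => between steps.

S=>lA=>llA=>lllA=>llllA=>llllllv

S => lA   [S ::= l A]
lA => llA   [A ::= l A]
llA => lllA   [A ::= l A]
lllA => llllA   [A ::= l A]
llllA => llllllv   [A ::= l l v]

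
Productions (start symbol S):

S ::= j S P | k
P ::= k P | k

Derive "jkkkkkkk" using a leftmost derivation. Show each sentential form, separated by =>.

S => jSP => jkP => jkkP => jkkkP => jkkkkP => jkkkkkP => jkkkkkkP => jkkkkkkk

S => jSP   [S ::= j S P]
jSP => jkP   [S ::= k]
jkP => jkkP   [P ::= k P]
jkkP => jkkkP   [P ::= k P]
jkkkP => jkkkkP   [P ::= k P]
jkkkkP => jkkkkkP   [P ::= k P]
jkkkkkP => jkkkkkkP   [P ::= k P]
jkkkkkkP => jkkkkkkk   [P ::= k]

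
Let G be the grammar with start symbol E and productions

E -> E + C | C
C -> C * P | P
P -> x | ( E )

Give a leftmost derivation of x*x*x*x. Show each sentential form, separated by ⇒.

E ⇒ C ⇒ C*P ⇒ C*P*P ⇒ C*P*P*P ⇒ P*P*P*P ⇒ x*P*P*P ⇒ x*x*P*P ⇒ x*x*x*P ⇒ x*x*x*x

E ⇒ C   [E -> C]
C ⇒ C*P   [C -> C * P]
C*P ⇒ C*P*P   [C -> C * P]
C*P*P ⇒ C*P*P*P   [C -> C * P]
C*P*P*P ⇒ P*P*P*P   [C -> P]
P*P*P*P ⇒ x*P*P*P   [P -> x]
x*P*P*P ⇒ x*x*P*P   [P -> x]
x*x*P*P ⇒ x*x*x*P   [P -> x]
x*x*x*P ⇒ x*x*x*x   [P -> x]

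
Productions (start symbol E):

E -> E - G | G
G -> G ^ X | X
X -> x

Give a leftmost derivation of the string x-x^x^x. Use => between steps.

E => E-G   [E -> E - G]
E-G => G-G   [E -> G]
G-G => X-G   [G -> X]
X-G => x-G   [X -> x]
x-G => x-G^X   [G -> G ^ X]
x-G^X => x-G^X^X   [G -> G ^ X]
x-G^X^X => x-X^X^X   [G -> X]
x-X^X^X => x-x^X^X   [X -> x]
x-x^X^X => x-x^x^X   [X -> x]
x-x^x^X => x-x^x^x   [X -> x]

E => E-G => G-G => X-G => x-G => x-G^X => x-G^X^X => x-X^X^X => x-x^X^X => x-x^x^X => x-x^x^x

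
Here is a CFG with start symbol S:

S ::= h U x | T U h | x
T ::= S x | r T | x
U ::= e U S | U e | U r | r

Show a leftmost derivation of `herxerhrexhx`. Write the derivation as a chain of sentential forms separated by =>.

S => hUx => heUSx => herSx => herTUhx => herxUhx => herxeUShx => herxerShx => herxerhUxhx => herxerhUexhx => herxerhrexhx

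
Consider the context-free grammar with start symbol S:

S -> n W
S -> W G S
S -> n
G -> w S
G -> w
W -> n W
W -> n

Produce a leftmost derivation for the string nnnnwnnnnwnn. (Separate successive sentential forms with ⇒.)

S ⇒ WGS ⇒ nWGS ⇒ nnWGS ⇒ nnnWGS ⇒ nnnnGS ⇒ nnnnwSS ⇒ nnnnwWGSS ⇒ nnnnwnWGSS ⇒ nnnnwnnWGSS ⇒ nnnnwnnnWGSS ⇒ nnnnwnnnnGSS ⇒ nnnnwnnnnwSS ⇒ nnnnwnnnnwnS ⇒ nnnnwnnnnwnn

S ⇒ WGS   [S -> W G S]
WGS ⇒ nWGS   [W -> n W]
nWGS ⇒ nnWGS   [W -> n W]
nnWGS ⇒ nnnWGS   [W -> n W]
nnnWGS ⇒ nnnnGS   [W -> n]
nnnnGS ⇒ nnnnwSS   [G -> w S]
nnnnwSS ⇒ nnnnwWGSS   [S -> W G S]
nnnnwWGSS ⇒ nnnnwnWGSS   [W -> n W]
nnnnwnWGSS ⇒ nnnnwnnWGSS   [W -> n W]
nnnnwnnWGSS ⇒ nnnnwnnnWGSS   [W -> n W]
nnnnwnnnWGSS ⇒ nnnnwnnnnGSS   [W -> n]
nnnnwnnnnGSS ⇒ nnnnwnnnnwSS   [G -> w]
nnnnwnnnnwSS ⇒ nnnnwnnnnwnS   [S -> n]
nnnnwnnnnwnS ⇒ nnnnwnnnnwnn   [S -> n]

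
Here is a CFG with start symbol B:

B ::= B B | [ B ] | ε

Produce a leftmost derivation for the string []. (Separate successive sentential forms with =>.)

B => BB => BBB => [B]BB => []BB => []B => []

B => BB   [B ::= B B]
BB => BBB   [B ::= B B]
BBB => [B]BB   [B ::= [ B ]]
[B]BB => []BB   [B ::= ε]
[]BB => []B   [B ::= ε]
[]B => []   [B ::= ε]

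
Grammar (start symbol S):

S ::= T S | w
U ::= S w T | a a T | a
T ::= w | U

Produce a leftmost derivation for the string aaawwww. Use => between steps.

S => TS   [S ::= T S]
TS => US   [T ::= U]
US => aaTS   [U ::= a a T]
aaTS => aaUS   [T ::= U]
aaUS => aaSwTS   [U ::= S w T]
aaSwTS => aaTSwTS   [S ::= T S]
aaTSwTS => aaUSwTS   [T ::= U]
aaUSwTS => aaaSwTS   [U ::= a]
aaaSwTS => aaawwTS   [S ::= w]
aaawwTS => aaawwwS   [T ::= w]
aaawwwS => aaawwww   [S ::= w]

S=>TS=>US=>aaTS=>aaUS=>aaSwTS=>aaTSwTS=>aaUSwTS=>aaaSwTS=>aaawwTS=>aaawwwS=>aaawwww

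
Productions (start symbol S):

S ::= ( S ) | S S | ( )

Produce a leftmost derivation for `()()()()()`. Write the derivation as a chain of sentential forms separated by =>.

S => SS => SSS => SSSS => ()SSS => ()SSSS => ()()SSS => ()()()SS => ()()()()S => ()()()()()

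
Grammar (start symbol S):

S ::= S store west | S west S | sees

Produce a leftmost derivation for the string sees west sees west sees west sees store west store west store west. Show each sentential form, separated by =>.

S => S store west => S store west store west => S store west store west store west => S west S store west store west store west => sees west S store west store west store west => sees west S west S store west store west store west => sees west S west S west S store west store west store west => sees west sees west S west S store west store west store west => sees west sees west sees west S store west store west store west => sees west sees west sees west sees store west store west store west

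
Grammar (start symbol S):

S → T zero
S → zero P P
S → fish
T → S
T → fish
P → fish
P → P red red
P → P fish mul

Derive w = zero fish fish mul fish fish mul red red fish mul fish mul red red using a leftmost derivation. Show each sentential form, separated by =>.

S => zero P P   [S → zero P P]
zero P P => zero P fish mul P   [P → P fish mul]
zero P fish mul P => zero fish fish mul P   [P → fish]
zero fish fish mul P => zero fish fish mul P red red   [P → P red red]
zero fish fish mul P red red => zero fish fish mul P fish mul red red   [P → P fish mul]
zero fish fish mul P fish mul red red => zero fish fish mul P fish mul fish mul red red   [P → P fish mul]
zero fish fish mul P fish mul fish mul red red => zero fish fish mul P red red fish mul fish mul red red   [P → P red red]
zero fish fish mul P red red fish mul fish mul red red => zero fish fish mul P fish mul red red fish mul fish mul red red   [P → P fish mul]
zero fish fish mul P fish mul red red fish mul fish mul red red => zero fish fish mul fish fish mul red red fish mul fish mul red red   [P → fish]

S => zero P P => zero P fish mul P => zero fish fish mul P => zero fish fish mul P red red => zero fish fish mul P fish mul red red => zero fish fish mul P fish mul fish mul red red => zero fish fish mul P red red fish mul fish mul red red => zero fish fish mul P fish mul red red fish mul fish mul red red => zero fish fish mul fish fish mul red red fish mul fish mul red red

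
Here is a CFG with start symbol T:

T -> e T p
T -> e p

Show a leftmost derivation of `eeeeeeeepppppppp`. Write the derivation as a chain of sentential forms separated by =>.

T => eTp   [T -> e T p]
eTp => eeTpp   [T -> e T p]
eeTpp => eeeTppp   [T -> e T p]
eeeTppp => eeeeTpppp   [T -> e T p]
eeeeTpppp => eeeeeTppppp   [T -> e T p]
eeeeeTppppp => eeeeeeTpppppp   [T -> e T p]
eeeeeeTpppppp => eeeeeeeTppppppp   [T -> e T p]
eeeeeeeTppppppp => eeeeeeeepppppppp   [T -> e p]

T=>eTp=>eeTpp=>eeeTppp=>eeeeTpppp=>eeeeeTppppp=>eeeeeeTpppppp=>eeeeeeeTppppppp=>eeeeeeeepppppppp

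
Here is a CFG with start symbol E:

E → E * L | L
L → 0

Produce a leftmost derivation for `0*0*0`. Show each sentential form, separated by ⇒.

E ⇒ E*L   [E → E * L]
E*L ⇒ E*L*L   [E → E * L]
E*L*L ⇒ L*L*L   [E → L]
L*L*L ⇒ 0*L*L   [L → 0]
0*L*L ⇒ 0*0*L   [L → 0]
0*0*L ⇒ 0*0*0   [L → 0]

E ⇒ E*L ⇒ E*L*L ⇒ L*L*L ⇒ 0*L*L ⇒ 0*0*L ⇒ 0*0*0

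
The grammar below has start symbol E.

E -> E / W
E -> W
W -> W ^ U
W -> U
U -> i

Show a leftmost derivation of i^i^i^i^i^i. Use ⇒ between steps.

E⇒W⇒W^U⇒W^U^U⇒W^U^U^U⇒W^U^U^U^U⇒W^U^U^U^U^U⇒U^U^U^U^U^U⇒i^U^U^U^U^U⇒i^i^U^U^U^U⇒i^i^i^U^U^U⇒i^i^i^i^U^U⇒i^i^i^i^i^U⇒i^i^i^i^i^i

E ⇒ W   [E -> W]
W ⇒ W^U   [W -> W ^ U]
W^U ⇒ W^U^U   [W -> W ^ U]
W^U^U ⇒ W^U^U^U   [W -> W ^ U]
W^U^U^U ⇒ W^U^U^U^U   [W -> W ^ U]
W^U^U^U^U ⇒ W^U^U^U^U^U   [W -> W ^ U]
W^U^U^U^U^U ⇒ U^U^U^U^U^U   [W -> U]
U^U^U^U^U^U ⇒ i^U^U^U^U^U   [U -> i]
i^U^U^U^U^U ⇒ i^i^U^U^U^U   [U -> i]
i^i^U^U^U^U ⇒ i^i^i^U^U^U   [U -> i]
i^i^i^U^U^U ⇒ i^i^i^i^U^U   [U -> i]
i^i^i^i^U^U ⇒ i^i^i^i^i^U   [U -> i]
i^i^i^i^i^U ⇒ i^i^i^i^i^i   [U -> i]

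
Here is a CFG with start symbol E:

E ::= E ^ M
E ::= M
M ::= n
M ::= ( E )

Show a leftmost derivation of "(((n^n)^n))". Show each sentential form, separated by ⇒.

E ⇒ M ⇒ (E) ⇒ (M) ⇒ ((E)) ⇒ ((E^M)) ⇒ ((M^M)) ⇒ (((E)^M)) ⇒ (((E^M)^M)) ⇒ (((M^M)^M)) ⇒ (((n^M)^M)) ⇒ (((n^n)^M)) ⇒ (((n^n)^n))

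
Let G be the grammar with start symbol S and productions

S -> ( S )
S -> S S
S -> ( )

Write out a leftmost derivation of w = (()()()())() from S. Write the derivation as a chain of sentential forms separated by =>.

S => SS   [S -> S S]
SS => (S)S   [S -> ( S )]
(S)S => (SS)S   [S -> S S]
(SS)S => (SSS)S   [S -> S S]
(SSS)S => (()SS)S   [S -> ( )]
(()SS)S => (()SSS)S   [S -> S S]
(()SSS)S => (()()SS)S   [S -> ( )]
(()()SS)S => (()()()S)S   [S -> ( )]
(()()()S)S => (()()()())S   [S -> ( )]
(()()()())S => (()()()())()   [S -> ( )]

S => SS => (S)S => (SS)S => (SSS)S => (()SS)S => (()SSS)S => (()()SS)S => (()()()S)S => (()()()())S => (()()()())()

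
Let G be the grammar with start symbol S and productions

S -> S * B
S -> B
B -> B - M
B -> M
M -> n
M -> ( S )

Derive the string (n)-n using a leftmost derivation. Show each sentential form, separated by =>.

S => B   [S -> B]
B => B-M   [B -> B - M]
B-M => M-M   [B -> M]
M-M => (S)-M   [M -> ( S )]
(S)-M => (B)-M   [S -> B]
(B)-M => (M)-M   [B -> M]
(M)-M => (n)-M   [M -> n]
(n)-M => (n)-n   [M -> n]

S => B => B-M => M-M => (S)-M => (B)-M => (M)-M => (n)-M => (n)-n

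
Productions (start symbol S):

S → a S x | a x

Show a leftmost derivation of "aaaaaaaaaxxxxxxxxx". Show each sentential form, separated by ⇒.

S ⇒ aSx ⇒ aaSxx ⇒ aaaSxxx ⇒ aaaaSxxxx ⇒ aaaaaSxxxxx ⇒ aaaaaaSxxxxxx ⇒ aaaaaaaSxxxxxxx ⇒ aaaaaaaaSxxxxxxxx ⇒ aaaaaaaaaxxxxxxxxx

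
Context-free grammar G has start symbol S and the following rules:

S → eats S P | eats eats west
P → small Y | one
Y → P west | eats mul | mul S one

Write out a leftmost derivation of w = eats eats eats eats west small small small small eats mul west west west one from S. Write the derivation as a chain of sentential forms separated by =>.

S => eats S P => eats eats S P P => eats eats eats eats west P P => eats eats eats eats west small Y P => eats eats eats eats west small P west P => eats eats eats eats west small small Y west P => eats eats eats eats west small small P west west P => eats eats eats eats west small small small Y west west P => eats eats eats eats west small small small P west west west P => eats eats eats eats west small small small small Y west west west P => eats eats eats eats west small small small small eats mul west west west P => eats eats eats eats west small small small small eats mul west west west one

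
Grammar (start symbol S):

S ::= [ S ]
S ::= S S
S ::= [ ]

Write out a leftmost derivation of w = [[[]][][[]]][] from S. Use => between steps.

S => SS => [S]S => [SS]S => [[S]S]S => [[[]]S]S => [[[]]SS]S => [[[]][]S]S => [[[]][][S]]S => [[[]][][[]]]S => [[[]][][[]]][]

S => SS   [S ::= S S]
SS => [S]S   [S ::= [ S ]]
[S]S => [SS]S   [S ::= S S]
[SS]S => [[S]S]S   [S ::= [ S ]]
[[S]S]S => [[[]]S]S   [S ::= [ ]]
[[[]]S]S => [[[]]SS]S   [S ::= S S]
[[[]]SS]S => [[[]][]S]S   [S ::= [ ]]
[[[]][]S]S => [[[]][][S]]S   [S ::= [ S ]]
[[[]][][S]]S => [[[]][][[]]]S   [S ::= [ ]]
[[[]][][[]]]S => [[[]][][[]]][]   [S ::= [ ]]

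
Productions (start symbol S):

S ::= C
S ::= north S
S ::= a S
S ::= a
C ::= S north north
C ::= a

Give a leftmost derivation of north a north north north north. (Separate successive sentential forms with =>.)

S => C => S north north => north S north north => north C north north => north S north north north north => north C north north north north => north a north north north north

S => C   [S ::= C]
C => S north north   [C ::= S north north]
S north north => north S north north   [S ::= north S]
north S north north => north C north north   [S ::= C]
north C north north => north S north north north north   [C ::= S north north]
north S north north north north => north C north north north north   [S ::= C]
north C north north north north => north a north north north north   [C ::= a]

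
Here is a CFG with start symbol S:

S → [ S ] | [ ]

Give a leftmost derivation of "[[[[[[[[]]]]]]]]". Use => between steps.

S => [S] => [[S]] => [[[S]]] => [[[[S]]]] => [[[[[S]]]]] => [[[[[[S]]]]]] => [[[[[[[S]]]]]]] => [[[[[[[[]]]]]]]]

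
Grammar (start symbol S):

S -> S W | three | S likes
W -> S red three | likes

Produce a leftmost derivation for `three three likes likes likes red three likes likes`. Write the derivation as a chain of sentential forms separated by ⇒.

S ⇒ S likes ⇒ S likes likes ⇒ S W likes likes ⇒ three W likes likes ⇒ three S red three likes likes ⇒ three S likes red three likes likes ⇒ three S W likes red three likes likes ⇒ three S likes W likes red three likes likes ⇒ three three likes W likes red three likes likes ⇒ three three likes likes likes red three likes likes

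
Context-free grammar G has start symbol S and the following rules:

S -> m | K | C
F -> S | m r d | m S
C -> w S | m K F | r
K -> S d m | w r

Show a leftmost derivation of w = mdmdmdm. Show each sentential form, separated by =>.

S => K => Sdm => Kdm => Sdmdm => Kdmdm => Sdmdmdm => mdmdmdm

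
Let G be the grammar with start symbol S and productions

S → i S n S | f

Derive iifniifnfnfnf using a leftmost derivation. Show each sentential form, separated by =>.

S => iSnS => iiSnSnS => iifnSnS => iifniSnSnS => iifniiSnSnSnS => iifniifnSnSnS => iifniifnfnSnS => iifniifnfnfnS => iifniifnfnfnf

S => iSnS   [S → i S n S]
iSnS => iiSnSnS   [S → i S n S]
iiSnSnS => iifnSnS   [S → f]
iifnSnS => iifniSnSnS   [S → i S n S]
iifniSnSnS => iifniiSnSnSnS   [S → i S n S]
iifniiSnSnSnS => iifniifnSnSnS   [S → f]
iifniifnSnSnS => iifniifnfnSnS   [S → f]
iifniifnfnSnS => iifniifnfnfnS   [S → f]
iifniifnfnfnS => iifniifnfnfnf   [S → f]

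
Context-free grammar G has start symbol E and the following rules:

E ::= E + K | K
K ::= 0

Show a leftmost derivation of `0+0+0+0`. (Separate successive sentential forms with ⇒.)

E ⇒ E+K   [E ::= E + K]
E+K ⇒ E+K+K   [E ::= E + K]
E+K+K ⇒ E+K+K+K   [E ::= E + K]
E+K+K+K ⇒ K+K+K+K   [E ::= K]
K+K+K+K ⇒ 0+K+K+K   [K ::= 0]
0+K+K+K ⇒ 0+0+K+K   [K ::= 0]
0+0+K+K ⇒ 0+0+0+K   [K ::= 0]
0+0+0+K ⇒ 0+0+0+0   [K ::= 0]

E ⇒ E+K ⇒ E+K+K ⇒ E+K+K+K ⇒ K+K+K+K ⇒ 0+K+K+K ⇒ 0+0+K+K ⇒ 0+0+0+K ⇒ 0+0+0+0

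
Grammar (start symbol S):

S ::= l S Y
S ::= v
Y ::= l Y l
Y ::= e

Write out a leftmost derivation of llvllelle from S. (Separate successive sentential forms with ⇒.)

S ⇒ lSY   [S ::= l S Y]
lSY ⇒ llSYY   [S ::= l S Y]
llSYY ⇒ llvYY   [S ::= v]
llvYY ⇒ llvlYlY   [Y ::= l Y l]
llvlYlY ⇒ llvllYllY   [Y ::= l Y l]
llvllYllY ⇒ llvllellY   [Y ::= e]
llvllellY ⇒ llvllelle   [Y ::= e]

S ⇒ lSY ⇒ llSYY ⇒ llvYY ⇒ llvlYlY ⇒ llvllYllY ⇒ llvllellY ⇒ llvllelle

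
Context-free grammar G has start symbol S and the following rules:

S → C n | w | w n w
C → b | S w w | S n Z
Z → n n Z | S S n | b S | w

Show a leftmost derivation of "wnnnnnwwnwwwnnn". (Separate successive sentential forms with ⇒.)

S ⇒ Cn ⇒ SnZn ⇒ wnZn ⇒ wnnnZn ⇒ wnnnnnZn ⇒ wnnnnnSSnn ⇒ wnnnnnwSnn ⇒ wnnnnnwCnnn ⇒ wnnnnnwSwwnnn ⇒ wnnnnnwwnwwwnnn

S ⇒ Cn   [S → C n]
Cn ⇒ SnZn   [C → S n Z]
SnZn ⇒ wnZn   [S → w]
wnZn ⇒ wnnnZn   [Z → n n Z]
wnnnZn ⇒ wnnnnnZn   [Z → n n Z]
wnnnnnZn ⇒ wnnnnnSSnn   [Z → S S n]
wnnnnnSSnn ⇒ wnnnnnwSnn   [S → w]
wnnnnnwSnn ⇒ wnnnnnwCnnn   [S → C n]
wnnnnnwCnnn ⇒ wnnnnnwSwwnnn   [C → S w w]
wnnnnnwSwwnnn ⇒ wnnnnnwwnwwwnnn   [S → w n w]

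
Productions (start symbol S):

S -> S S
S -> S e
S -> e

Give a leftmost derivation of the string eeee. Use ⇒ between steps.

S ⇒ SS   [S -> S S]
SS ⇒ eS   [S -> e]
eS ⇒ eSe   [S -> S e]
eSe ⇒ eSee   [S -> S e]
eSee ⇒ eeee   [S -> e]

S ⇒ SS ⇒ eS ⇒ eSe ⇒ eSee ⇒ eeee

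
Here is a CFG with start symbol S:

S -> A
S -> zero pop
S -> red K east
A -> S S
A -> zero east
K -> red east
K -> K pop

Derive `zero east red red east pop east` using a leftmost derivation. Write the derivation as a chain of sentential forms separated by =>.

S => A => S S => A S => zero east S => zero east red K east => zero east red K pop east => zero east red red east pop east

S => A   [S -> A]
A => S S   [A -> S S]
S S => A S   [S -> A]
A S => zero east S   [A -> zero east]
zero east S => zero east red K east   [S -> red K east]
zero east red K east => zero east red K pop east   [K -> K pop]
zero east red K pop east => zero east red red east pop east   [K -> red east]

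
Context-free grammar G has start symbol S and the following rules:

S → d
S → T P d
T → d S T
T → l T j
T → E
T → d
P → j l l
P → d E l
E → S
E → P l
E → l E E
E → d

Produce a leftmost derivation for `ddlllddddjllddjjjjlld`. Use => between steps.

S => TPd   [S → T P d]
TPd => dSTPd   [T → d S T]
dSTPd => ddTPd   [S → d]
ddTPd => ddlTjPd   [T → l T j]
ddlTjPd => ddllTjjPd   [T → l T j]
ddllTjjPd => ddlllTjjjPd   [T → l T j]
ddlllTjjjPd => ddllldSTjjjPd   [T → d S T]
ddllldSTjjjPd => ddllldTPdTjjjPd   [S → T P d]
ddllldTPdTjjjPd => ddlllddSTPdTjjjPd   [T → d S T]
ddlllddSTPdTjjjPd => ddllldddTPdTjjjPd   [S → d]
ddllldddTPdTjjjPd => ddlllddddPdTjjjPd   [T → d]
ddlllddddPdTjjjPd => ddlllddddjlldTjjjPd   [P → j l l]
ddlllddddjlldTjjjPd => ddlllddddjllddjjjPd   [T → d]
ddlllddddjllddjjjPd => ddlllddddjllddjjjjlld   [P → j l l]

S=>TPd=>dSTPd=>ddTPd=>ddlTjPd=>ddllTjjPd=>ddlllTjjjPd=>ddllldSTjjjPd=>ddllldTPdTjjjPd=>ddlllddSTPdTjjjPd=>ddllldddTPdTjjjPd=>ddlllddddPdTjjjPd=>ddlllddddjlldTjjjPd=>ddlllddddjllddjjjPd=>ddlllddddjllddjjjjlld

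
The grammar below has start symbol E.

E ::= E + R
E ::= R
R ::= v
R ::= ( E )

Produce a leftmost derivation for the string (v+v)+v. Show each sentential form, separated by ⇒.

E ⇒ E+R   [E ::= E + R]
E+R ⇒ R+R   [E ::= R]
R+R ⇒ (E)+R   [R ::= ( E )]
(E)+R ⇒ (E+R)+R   [E ::= E + R]
(E+R)+R ⇒ (R+R)+R   [E ::= R]
(R+R)+R ⇒ (v+R)+R   [R ::= v]
(v+R)+R ⇒ (v+v)+R   [R ::= v]
(v+v)+R ⇒ (v+v)+v   [R ::= v]

E⇒E+R⇒R+R⇒(E)+R⇒(E+R)+R⇒(R+R)+R⇒(v+R)+R⇒(v+v)+R⇒(v+v)+v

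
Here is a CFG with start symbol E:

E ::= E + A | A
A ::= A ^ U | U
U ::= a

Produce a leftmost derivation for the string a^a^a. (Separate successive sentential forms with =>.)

E => A   [E ::= A]
A => A^U   [A ::= A ^ U]
A^U => A^U^U   [A ::= A ^ U]
A^U^U => U^U^U   [A ::= U]
U^U^U => a^U^U   [U ::= a]
a^U^U => a^a^U   [U ::= a]
a^a^U => a^a^a   [U ::= a]

E=>A=>A^U=>A^U^U=>U^U^U=>a^U^U=>a^a^U=>a^a^a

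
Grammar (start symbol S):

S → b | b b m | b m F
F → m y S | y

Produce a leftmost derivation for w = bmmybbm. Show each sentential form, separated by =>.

S => bmF   [S → b m F]
bmF => bmmyS   [F → m y S]
bmmyS => bmmybbm   [S → b b m]

S => bmF => bmmyS => bmmybbm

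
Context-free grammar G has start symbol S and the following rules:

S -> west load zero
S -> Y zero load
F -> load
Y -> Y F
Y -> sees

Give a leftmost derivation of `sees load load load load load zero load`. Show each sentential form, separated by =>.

S => Y zero load => Y F zero load => Y F F zero load => Y F F F zero load => Y F F F F zero load => Y F F F F F zero load => sees F F F F F zero load => sees load F F F F zero load => sees load load F F F zero load => sees load load load F F zero load => sees load load load load F zero load => sees load load load load load zero load

S => Y zero load   [S -> Y zero load]
Y zero load => Y F zero load   [Y -> Y F]
Y F zero load => Y F F zero load   [Y -> Y F]
Y F F zero load => Y F F F zero load   [Y -> Y F]
Y F F F zero load => Y F F F F zero load   [Y -> Y F]
Y F F F F zero load => Y F F F F F zero load   [Y -> Y F]
Y F F F F F zero load => sees F F F F F zero load   [Y -> sees]
sees F F F F F zero load => sees load F F F F zero load   [F -> load]
sees load F F F F zero load => sees load load F F F zero load   [F -> load]
sees load load F F F zero load => sees load load load F F zero load   [F -> load]
sees load load load F F zero load => sees load load load load F zero load   [F -> load]
sees load load load load F zero load => sees load load load load load zero load   [F -> load]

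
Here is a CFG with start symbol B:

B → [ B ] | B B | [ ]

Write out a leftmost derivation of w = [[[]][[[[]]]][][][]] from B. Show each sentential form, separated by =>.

B => [B] => [BB] => [BBB] => [BBBB] => [[B]BBB] => [[[]]BBB] => [[[]][B]BB] => [[[]][[B]]BB] => [[[]][[[B]]]BB] => [[[]][[[[]]]]BB] => [[[]][[[[]]]]BBB] => [[[]][[[[]]]][]BB] => [[[]][[[[]]]][][]B] => [[[]][[[[]]]][][][]]

B => [B]   [B → [ B ]]
[B] => [BB]   [B → B B]
[BB] => [BBB]   [B → B B]
[BBB] => [BBBB]   [B → B B]
[BBBB] => [[B]BBB]   [B → [ B ]]
[[B]BBB] => [[[]]BBB]   [B → [ ]]
[[[]]BBB] => [[[]][B]BB]   [B → [ B ]]
[[[]][B]BB] => [[[]][[B]]BB]   [B → [ B ]]
[[[]][[B]]BB] => [[[]][[[B]]]BB]   [B → [ B ]]
[[[]][[[B]]]BB] => [[[]][[[[]]]]BB]   [B → [ ]]
[[[]][[[[]]]]BB] => [[[]][[[[]]]]BBB]   [B → B B]
[[[]][[[[]]]]BBB] => [[[]][[[[]]]][]BB]   [B → [ ]]
[[[]][[[[]]]][]BB] => [[[]][[[[]]]][][]B]   [B → [ ]]
[[[]][[[[]]]][][]B] => [[[]][[[[]]]][][][]]   [B → [ ]]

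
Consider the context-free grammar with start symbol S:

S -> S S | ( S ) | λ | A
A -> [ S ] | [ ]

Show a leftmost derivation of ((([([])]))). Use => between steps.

S => (S) => ((S)) => (((S))) => (((A))) => ((([S]))) => ((([(S)]))) => ((([(A)]))) => ((([([])])))

S => (S)   [S -> ( S )]
(S) => ((S))   [S -> ( S )]
((S)) => (((S)))   [S -> ( S )]
(((S))) => (((A)))   [S -> A]
(((A))) => ((([S])))   [A -> [ S ]]
((([S]))) => ((([(S)])))   [S -> ( S )]
((([(S)]))) => ((([(A)])))   [S -> A]
((([(A)]))) => ((([([])])))   [A -> [ ]]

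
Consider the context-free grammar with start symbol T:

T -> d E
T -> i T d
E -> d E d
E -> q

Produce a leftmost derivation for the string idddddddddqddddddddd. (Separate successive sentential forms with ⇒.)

T ⇒ iTd ⇒ idEd ⇒ iddEdd ⇒ idddEddd ⇒ iddddEdddd ⇒ idddddEddddd ⇒ iddddddEdddddd ⇒ idddddddEddddddd ⇒ iddddddddEdddddddd ⇒ idddddddddEddddddddd ⇒ idddddddddqddddddddd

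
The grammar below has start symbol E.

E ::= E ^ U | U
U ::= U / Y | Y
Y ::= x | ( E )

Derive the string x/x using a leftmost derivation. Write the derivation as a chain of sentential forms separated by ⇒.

E ⇒ U   [E ::= U]
U ⇒ U/Y   [U ::= U / Y]
U/Y ⇒ Y/Y   [U ::= Y]
Y/Y ⇒ x/Y   [Y ::= x]
x/Y ⇒ x/x   [Y ::= x]

E ⇒ U ⇒ U/Y ⇒ Y/Y ⇒ x/Y ⇒ x/x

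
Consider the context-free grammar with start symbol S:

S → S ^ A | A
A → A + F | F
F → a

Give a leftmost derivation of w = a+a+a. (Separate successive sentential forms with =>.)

S => A   [S → A]
A => A+F   [A → A + F]
A+F => A+F+F   [A → A + F]
A+F+F => F+F+F   [A → F]
F+F+F => a+F+F   [F → a]
a+F+F => a+a+F   [F → a]
a+a+F => a+a+a   [F → a]

S => A => A+F => A+F+F => F+F+F => a+F+F => a+a+F => a+a+a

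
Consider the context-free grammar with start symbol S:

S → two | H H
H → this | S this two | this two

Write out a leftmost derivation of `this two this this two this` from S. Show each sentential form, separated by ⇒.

S ⇒ H H ⇒ S this two H ⇒ H H this two H ⇒ this two H this two H ⇒ this two this this two H ⇒ this two this this two this

S ⇒ H H   [S → H H]
H H ⇒ S this two H   [H → S this two]
S this two H ⇒ H H this two H   [S → H H]
H H this two H ⇒ this two H this two H   [H → this two]
this two H this two H ⇒ this two this this two H   [H → this]
this two this this two H ⇒ this two this this two this   [H → this]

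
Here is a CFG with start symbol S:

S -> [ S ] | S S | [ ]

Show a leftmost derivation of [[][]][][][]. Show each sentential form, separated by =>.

S => SS => SSS => SSSS => [S]SSS => [SS]SSS => [[]S]SSS => [[][]]SSS => [[][]][]SS => [[][]][][]S => [[][]][][][]

S => SS   [S -> S S]
SS => SSS   [S -> S S]
SSS => SSSS   [S -> S S]
SSSS => [S]SSS   [S -> [ S ]]
[S]SSS => [SS]SSS   [S -> S S]
[SS]SSS => [[]S]SSS   [S -> [ ]]
[[]S]SSS => [[][]]SSS   [S -> [ ]]
[[][]]SSS => [[][]][]SS   [S -> [ ]]
[[][]][]SS => [[][]][][]S   [S -> [ ]]
[[][]][][]S => [[][]][][][]   [S -> [ ]]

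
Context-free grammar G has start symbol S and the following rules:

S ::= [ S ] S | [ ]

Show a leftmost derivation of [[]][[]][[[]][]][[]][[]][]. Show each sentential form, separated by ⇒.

S ⇒ [S]S ⇒ [[]]S ⇒ [[]][S]S ⇒ [[]][[]]S ⇒ [[]][[]][S]S ⇒ [[]][[]][[S]S]S ⇒ [[]][[]][[[]]S]S ⇒ [[]][[]][[[]][]]S ⇒ [[]][[]][[[]][]][S]S ⇒ [[]][[]][[[]][]][[]]S ⇒ [[]][[]][[[]][]][[]][S]S ⇒ [[]][[]][[[]][]][[]][[]]S ⇒ [[]][[]][[[]][]][[]][[]][]

S ⇒ [S]S   [S ::= [ S ] S]
[S]S ⇒ [[]]S   [S ::= [ ]]
[[]]S ⇒ [[]][S]S   [S ::= [ S ] S]
[[]][S]S ⇒ [[]][[]]S   [S ::= [ ]]
[[]][[]]S ⇒ [[]][[]][S]S   [S ::= [ S ] S]
[[]][[]][S]S ⇒ [[]][[]][[S]S]S   [S ::= [ S ] S]
[[]][[]][[S]S]S ⇒ [[]][[]][[[]]S]S   [S ::= [ ]]
[[]][[]][[[]]S]S ⇒ [[]][[]][[[]][]]S   [S ::= [ ]]
[[]][[]][[[]][]]S ⇒ [[]][[]][[[]][]][S]S   [S ::= [ S ] S]
[[]][[]][[[]][]][S]S ⇒ [[]][[]][[[]][]][[]]S   [S ::= [ ]]
[[]][[]][[[]][]][[]]S ⇒ [[]][[]][[[]][]][[]][S]S   [S ::= [ S ] S]
[[]][[]][[[]][]][[]][S]S ⇒ [[]][[]][[[]][]][[]][[]]S   [S ::= [ ]]
[[]][[]][[[]][]][[]][[]]S ⇒ [[]][[]][[[]][]][[]][[]][]   [S ::= [ ]]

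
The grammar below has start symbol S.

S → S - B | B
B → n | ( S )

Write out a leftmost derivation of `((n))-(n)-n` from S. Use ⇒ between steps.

S ⇒ S-B ⇒ S-B-B ⇒ B-B-B ⇒ (S)-B-B ⇒ (B)-B-B ⇒ ((S))-B-B ⇒ ((B))-B-B ⇒ ((n))-B-B ⇒ ((n))-(S)-B ⇒ ((n))-(B)-B ⇒ ((n))-(n)-B ⇒ ((n))-(n)-n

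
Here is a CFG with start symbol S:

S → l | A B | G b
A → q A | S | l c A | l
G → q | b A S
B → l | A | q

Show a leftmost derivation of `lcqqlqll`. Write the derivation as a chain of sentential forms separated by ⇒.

S⇒AB⇒lcAB⇒lcqAB⇒lcqqAB⇒lcqqSB⇒lcqqABB⇒lcqqSBB⇒lcqqABBB⇒lcqqlBBB⇒lcqqlqBB⇒lcqqlqlB⇒lcqqlqll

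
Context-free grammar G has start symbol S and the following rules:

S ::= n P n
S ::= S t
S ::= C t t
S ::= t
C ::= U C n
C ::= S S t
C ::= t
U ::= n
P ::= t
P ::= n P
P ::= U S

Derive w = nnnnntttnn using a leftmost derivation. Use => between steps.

S => nPn => nUSn => nnSn => nnnPnn => nnnnPnn => nnnnUSnn => nnnnnSnn => nnnnnStnn => nnnnnSttnn => nnnnntttnn

S => nPn   [S ::= n P n]
nPn => nUSn   [P ::= U S]
nUSn => nnSn   [U ::= n]
nnSn => nnnPnn   [S ::= n P n]
nnnPnn => nnnnPnn   [P ::= n P]
nnnnPnn => nnnnUSnn   [P ::= U S]
nnnnUSnn => nnnnnSnn   [U ::= n]
nnnnnSnn => nnnnnStnn   [S ::= S t]
nnnnnStnn => nnnnnSttnn   [S ::= S t]
nnnnnSttnn => nnnnntttnn   [S ::= t]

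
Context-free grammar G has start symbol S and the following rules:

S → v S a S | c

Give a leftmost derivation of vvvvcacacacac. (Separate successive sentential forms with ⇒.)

S ⇒ vSaS ⇒ vvSaSaS ⇒ vvvSaSaSaS ⇒ vvvvSaSaSaSaS ⇒ vvvvcaSaSaSaS ⇒ vvvvcacaSaSaS ⇒ vvvvcacacaSaS ⇒ vvvvcacacacaS ⇒ vvvvcacacacac

S ⇒ vSaS   [S → v S a S]
vSaS ⇒ vvSaSaS   [S → v S a S]
vvSaSaS ⇒ vvvSaSaSaS   [S → v S a S]
vvvSaSaSaS ⇒ vvvvSaSaSaSaS   [S → v S a S]
vvvvSaSaSaSaS ⇒ vvvvcaSaSaSaS   [S → c]
vvvvcaSaSaSaS ⇒ vvvvcacaSaSaS   [S → c]
vvvvcacaSaSaS ⇒ vvvvcacacaSaS   [S → c]
vvvvcacacaSaS ⇒ vvvvcacacacaS   [S → c]
vvvvcacacacaS ⇒ vvvvcacacacac   [S → c]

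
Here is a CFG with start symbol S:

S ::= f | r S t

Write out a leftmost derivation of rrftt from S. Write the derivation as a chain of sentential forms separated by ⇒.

S⇒rSt⇒rrStt⇒rrftt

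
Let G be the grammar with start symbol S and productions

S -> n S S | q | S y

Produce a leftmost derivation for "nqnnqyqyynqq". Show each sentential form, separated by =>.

S=>nSS=>nqS=>nqnSS=>nqnSyS=>nqnSyyS=>nqnnSSyyS=>nqnnSySyyS=>nqnnqySyyS=>nqnnqyqyyS=>nqnnqyqyynSS=>nqnnqyqyynqS=>nqnnqyqyynqq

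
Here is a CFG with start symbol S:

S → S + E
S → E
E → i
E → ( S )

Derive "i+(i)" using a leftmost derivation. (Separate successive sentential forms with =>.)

S => S+E   [S → S + E]
S+E => E+E   [S → E]
E+E => i+E   [E → i]
i+E => i+(S)   [E → ( S )]
i+(S) => i+(E)   [S → E]
i+(E) => i+(i)   [E → i]

S => S+E => E+E => i+E => i+(S) => i+(E) => i+(i)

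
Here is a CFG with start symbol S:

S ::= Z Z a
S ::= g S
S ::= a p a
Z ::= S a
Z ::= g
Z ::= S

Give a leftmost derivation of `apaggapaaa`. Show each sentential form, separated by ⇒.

S⇒ZZa⇒SZa⇒apaZa⇒apaSaa⇒apagSaa⇒apaggSaa⇒apaggapaaa

S ⇒ ZZa   [S ::= Z Z a]
ZZa ⇒ SZa   [Z ::= S]
SZa ⇒ apaZa   [S ::= a p a]
apaZa ⇒ apaSaa   [Z ::= S a]
apaSaa ⇒ apagSaa   [S ::= g S]
apagSaa ⇒ apaggSaa   [S ::= g S]
apaggSaa ⇒ apaggapaaa   [S ::= a p a]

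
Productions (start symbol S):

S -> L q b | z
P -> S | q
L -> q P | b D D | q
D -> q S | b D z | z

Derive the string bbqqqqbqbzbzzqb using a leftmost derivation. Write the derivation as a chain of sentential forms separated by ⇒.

S ⇒ Lqb ⇒ bDDqb ⇒ bbDzDqb ⇒ bbqSzDqb ⇒ bbqLqbzDqb ⇒ bbqqPqbzDqb ⇒ bbqqSqbzDqb ⇒ bbqqLqbqbzDqb ⇒ bbqqqqbqbzDqb ⇒ bbqqqqbqbzbDzqb ⇒ bbqqqqbqbzbzzqb

S ⇒ Lqb   [S -> L q b]
Lqb ⇒ bDDqb   [L -> b D D]
bDDqb ⇒ bbDzDqb   [D -> b D z]
bbDzDqb ⇒ bbqSzDqb   [D -> q S]
bbqSzDqb ⇒ bbqLqbzDqb   [S -> L q b]
bbqLqbzDqb ⇒ bbqqPqbzDqb   [L -> q P]
bbqqPqbzDqb ⇒ bbqqSqbzDqb   [P -> S]
bbqqSqbzDqb ⇒ bbqqLqbqbzDqb   [S -> L q b]
bbqqLqbqbzDqb ⇒ bbqqqqbqbzDqb   [L -> q]
bbqqqqbqbzDqb ⇒ bbqqqqbqbzbDzqb   [D -> b D z]
bbqqqqbqbzbDzqb ⇒ bbqqqqbqbzbzzqb   [D -> z]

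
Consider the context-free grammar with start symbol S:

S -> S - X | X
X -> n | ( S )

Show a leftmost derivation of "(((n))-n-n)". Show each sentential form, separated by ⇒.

S ⇒ X   [S -> X]
X ⇒ (S)   [X -> ( S )]
(S) ⇒ (S-X)   [S -> S - X]
(S-X) ⇒ (S-X-X)   [S -> S - X]
(S-X-X) ⇒ (X-X-X)   [S -> X]
(X-X-X) ⇒ ((S)-X-X)   [X -> ( S )]
((S)-X-X) ⇒ ((X)-X-X)   [S -> X]
((X)-X-X) ⇒ (((S))-X-X)   [X -> ( S )]
(((S))-X-X) ⇒ (((X))-X-X)   [S -> X]
(((X))-X-X) ⇒ (((n))-X-X)   [X -> n]
(((n))-X-X) ⇒ (((n))-n-X)   [X -> n]
(((n))-n-X) ⇒ (((n))-n-n)   [X -> n]

S ⇒ X ⇒ (S) ⇒ (S-X) ⇒ (S-X-X) ⇒ (X-X-X) ⇒ ((S)-X-X) ⇒ ((X)-X-X) ⇒ (((S))-X-X) ⇒ (((X))-X-X) ⇒ (((n))-X-X) ⇒ (((n))-n-X) ⇒ (((n))-n-n)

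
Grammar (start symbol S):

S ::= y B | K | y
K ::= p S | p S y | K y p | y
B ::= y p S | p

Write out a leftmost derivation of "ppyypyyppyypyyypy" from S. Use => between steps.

S => K   [S ::= K]
K => pSy   [K ::= p S y]
pSy => pKy   [S ::= K]
pKy => pKypy   [K ::= K y p]
pKypy => ppSyypy   [K ::= p S y]
ppSyypy => ppyByypy   [S ::= y B]
ppyByypy => ppyypSyypy   [B ::= y p S]
ppyypSyypy => ppyypyByypy   [S ::= y B]
ppyypyByypy => ppyypyypSyypy   [B ::= y p S]
ppyypyypSyypy => ppyypyypKyypy   [S ::= K]
ppyypyypKyypy => ppyypyyppSyypy   [K ::= p S]
ppyypyyppSyypy => ppyypyyppyByypy   [S ::= y B]
ppyypyyppyByypy => ppyypyyppyypSyypy   [B ::= y p S]
ppyypyyppyypSyypy => ppyypyyppyypyyypy   [S ::= y]

S => K => pSy => pKy => pKypy => ppSyypy => ppyByypy => ppyypSyypy => ppyypyByypy => ppyypyypSyypy => ppyypyypKyypy => ppyypyyppSyypy => ppyypyyppyByypy => ppyypyyppyypSyypy => ppyypyyppyypyyypy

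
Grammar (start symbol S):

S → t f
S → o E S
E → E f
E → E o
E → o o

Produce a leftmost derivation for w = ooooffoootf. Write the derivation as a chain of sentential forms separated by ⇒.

S ⇒ oES ⇒ oEfS ⇒ oEffS ⇒ oEoffS ⇒ ooooffS ⇒ ooooffoES ⇒ ooooffoooS ⇒ ooooffoootf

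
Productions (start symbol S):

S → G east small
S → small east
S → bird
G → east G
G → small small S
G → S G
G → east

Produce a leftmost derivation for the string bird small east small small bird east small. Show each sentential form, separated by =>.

S => G east small   [S → G east small]
G east small => S G east small   [G → S G]
S G east small => bird G east small   [S → bird]
bird G east small => bird S G east small   [G → S G]
bird S G east small => bird small east G east small   [S → small east]
bird small east G east small => bird small east small small S east small   [G → small small S]
bird small east small small S east small => bird small east small small bird east small   [S → bird]

S => G east small => S G east small => bird G east small => bird S G east small => bird small east G east small => bird small east small small S east small => bird small east small small bird east small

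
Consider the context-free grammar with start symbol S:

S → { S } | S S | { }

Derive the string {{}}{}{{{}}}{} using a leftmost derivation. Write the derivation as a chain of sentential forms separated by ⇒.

S ⇒ SS ⇒ {S}S ⇒ {{}}S ⇒ {{}}SS ⇒ {{}}SSS ⇒ {{}}{}SS ⇒ {{}}{}{S}S ⇒ {{}}{}{{S}}S ⇒ {{}}{}{{{}}}S ⇒ {{}}{}{{{}}}{}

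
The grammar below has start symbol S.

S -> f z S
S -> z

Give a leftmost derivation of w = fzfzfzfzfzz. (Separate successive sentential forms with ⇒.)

S⇒fzS⇒fzfzS⇒fzfzfzS⇒fzfzfzfzS⇒fzfzfzfzfzS⇒fzfzfzfzfzz

S ⇒ fzS   [S -> f z S]
fzS ⇒ fzfzS   [S -> f z S]
fzfzS ⇒ fzfzfzS   [S -> f z S]
fzfzfzS ⇒ fzfzfzfzS   [S -> f z S]
fzfzfzfzS ⇒ fzfzfzfzfzS   [S -> f z S]
fzfzfzfzfzS ⇒ fzfzfzfzfzz   [S -> z]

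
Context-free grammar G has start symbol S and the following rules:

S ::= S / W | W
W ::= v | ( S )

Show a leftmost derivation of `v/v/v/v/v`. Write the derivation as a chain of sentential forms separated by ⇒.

S ⇒ S/W   [S ::= S / W]
S/W ⇒ S/W/W   [S ::= S / W]
S/W/W ⇒ S/W/W/W   [S ::= S / W]
S/W/W/W ⇒ S/W/W/W/W   [S ::= S / W]
S/W/W/W/W ⇒ W/W/W/W/W   [S ::= W]
W/W/W/W/W ⇒ v/W/W/W/W   [W ::= v]
v/W/W/W/W ⇒ v/v/W/W/W   [W ::= v]
v/v/W/W/W ⇒ v/v/v/W/W   [W ::= v]
v/v/v/W/W ⇒ v/v/v/v/W   [W ::= v]
v/v/v/v/W ⇒ v/v/v/v/v   [W ::= v]

S ⇒ S/W ⇒ S/W/W ⇒ S/W/W/W ⇒ S/W/W/W/W ⇒ W/W/W/W/W ⇒ v/W/W/W/W ⇒ v/v/W/W/W ⇒ v/v/v/W/W ⇒ v/v/v/v/W ⇒ v/v/v/v/v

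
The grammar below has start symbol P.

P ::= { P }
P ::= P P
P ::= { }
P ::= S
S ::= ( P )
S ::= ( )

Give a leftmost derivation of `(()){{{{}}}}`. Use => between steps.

P => PP => SP => (P)P => (S)P => (())P => (()){P} => (()){{P}} => (()){{{P}}} => (()){{{{}}}}

P => PP   [P ::= P P]
PP => SP   [P ::= S]
SP => (P)P   [S ::= ( P )]
(P)P => (S)P   [P ::= S]
(S)P => (())P   [S ::= ( )]
(())P => (()){P}   [P ::= { P }]
(()){P} => (()){{P}}   [P ::= { P }]
(()){{P}} => (()){{{P}}}   [P ::= { P }]
(()){{{P}}} => (()){{{{}}}}   [P ::= { }]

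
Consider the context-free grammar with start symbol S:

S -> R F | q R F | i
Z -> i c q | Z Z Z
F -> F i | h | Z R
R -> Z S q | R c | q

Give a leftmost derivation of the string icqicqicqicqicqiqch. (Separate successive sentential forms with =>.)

S => RF   [S -> R F]
RF => RcF   [R -> R c]
RcF => ZSqcF   [R -> Z S q]
ZSqcF => ZZZSqcF   [Z -> Z Z Z]
ZZZSqcF => ZZZZZSqcF   [Z -> Z Z Z]
ZZZZZSqcF => icqZZZZSqcF   [Z -> i c q]
icqZZZZSqcF => icqicqZZZSqcF   [Z -> i c q]
icqicqZZZSqcF => icqicqicqZZSqcF   [Z -> i c q]
icqicqicqZZSqcF => icqicqicqicqZSqcF   [Z -> i c q]
icqicqicqicqZSqcF => icqicqicqicqicqSqcF   [Z -> i c q]
icqicqicqicqicqSqcF => icqicqicqicqicqiqcF   [S -> i]
icqicqicqicqicqiqcF => icqicqicqicqicqiqch   [F -> h]

S => RF => RcF => ZSqcF => ZZZSqcF => ZZZZZSqcF => icqZZZZSqcF => icqicqZZZSqcF => icqicqicqZZSqcF => icqicqicqicqZSqcF => icqicqicqicqicqSqcF => icqicqicqicqicqiqcF => icqicqicqicqicqiqch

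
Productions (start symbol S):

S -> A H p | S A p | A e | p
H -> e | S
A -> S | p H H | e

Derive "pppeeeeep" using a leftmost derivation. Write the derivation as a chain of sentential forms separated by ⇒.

S ⇒ AHp ⇒ pHHHp ⇒ pSHHp ⇒ pAeHHp ⇒ pSeHHp ⇒ pAeeHHp ⇒ ppHHeeHHp ⇒ ppSHeeHHp ⇒ pppHeeHHp ⇒ pppeeeHHp ⇒ pppeeeeHp ⇒ pppeeeeep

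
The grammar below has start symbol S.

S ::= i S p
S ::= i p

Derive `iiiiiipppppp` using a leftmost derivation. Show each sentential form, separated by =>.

S => iSp => iiSpp => iiiSppp => iiiiSpppp => iiiiiSppppp => iiiiiipppppp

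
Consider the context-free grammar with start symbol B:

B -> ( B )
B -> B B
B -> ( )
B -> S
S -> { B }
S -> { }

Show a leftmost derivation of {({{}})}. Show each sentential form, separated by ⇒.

B ⇒ S ⇒ {B} ⇒ {(B)} ⇒ {(S)} ⇒ {({B})} ⇒ {({S})} ⇒ {({{}})}

B ⇒ S   [B -> S]
S ⇒ {B}   [S -> { B }]
{B} ⇒ {(B)}   [B -> ( B )]
{(B)} ⇒ {(S)}   [B -> S]
{(S)} ⇒ {({B})}   [S -> { B }]
{({B})} ⇒ {({S})}   [B -> S]
{({S})} ⇒ {({{}})}   [S -> { }]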